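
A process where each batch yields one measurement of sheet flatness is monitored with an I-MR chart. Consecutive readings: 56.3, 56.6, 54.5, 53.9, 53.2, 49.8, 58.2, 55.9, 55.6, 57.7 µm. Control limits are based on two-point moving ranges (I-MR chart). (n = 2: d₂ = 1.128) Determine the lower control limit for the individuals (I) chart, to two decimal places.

X̄ = (56.3 + 56.6 + 54.5 + 53.9 + 53.2 + 49.8 + 58.2 + 55.9 + 55.6 + 57.7) / 10 = 55.1700
Moving ranges: 0.3, 2.1, 0.6, 0.7, 3.4, 8.4, 2.3, 0.3, 2.1; M̄R̄ = 20.2000 / 9 = 2.2444
LCL = X̄ − 3·M̄R̄/d₂ = 55.1700 − 3 × 2.2444 / 1.128 = 49.2007

49.20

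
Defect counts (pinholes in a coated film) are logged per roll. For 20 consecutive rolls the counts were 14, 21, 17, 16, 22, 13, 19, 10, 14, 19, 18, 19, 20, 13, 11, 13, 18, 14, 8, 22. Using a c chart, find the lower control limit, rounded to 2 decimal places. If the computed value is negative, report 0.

c̄ = (14 + 21 + 17 + 16 + 22 + 13 + 19 + 10 + 14 + 19 + 18 + 19 + 20 + 13 + 11 + 13 + 18 + 14 + 8 + 22) / 20 = 321 / 20 = 16.0500
LCL = c̄ − 3√c̄ = 16.0500 − 3 × 4.0062 = 4.0313

4.03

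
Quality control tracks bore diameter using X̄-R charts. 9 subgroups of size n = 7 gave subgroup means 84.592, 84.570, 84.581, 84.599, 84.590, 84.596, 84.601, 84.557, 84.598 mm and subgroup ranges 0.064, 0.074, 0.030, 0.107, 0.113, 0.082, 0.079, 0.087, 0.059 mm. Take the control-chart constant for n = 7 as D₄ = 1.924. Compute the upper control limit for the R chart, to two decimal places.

R̄ = (0.064 + 0.074 + 0.030 + 0.107 + 0.113 + 0.082 + 0.079 + 0.087 + 0.059) / 9 = 0.6950 / 9 = 0.0772
UCL_R = D₄·R̄ = 1.924 × 0.0772 = 0.1486

0.15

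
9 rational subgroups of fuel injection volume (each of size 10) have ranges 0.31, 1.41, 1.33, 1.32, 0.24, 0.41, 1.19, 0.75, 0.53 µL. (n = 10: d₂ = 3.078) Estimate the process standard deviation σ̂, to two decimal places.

R̄ = (0.31 + 1.41 + 1.33 + 1.32 + 0.24 + 0.41 + 1.19 + 0.75 + 0.53) / 9 = 0.8322
σ̂ = R̄ / d₂ = 0.8322 / 3.078 = 0.2704

0.27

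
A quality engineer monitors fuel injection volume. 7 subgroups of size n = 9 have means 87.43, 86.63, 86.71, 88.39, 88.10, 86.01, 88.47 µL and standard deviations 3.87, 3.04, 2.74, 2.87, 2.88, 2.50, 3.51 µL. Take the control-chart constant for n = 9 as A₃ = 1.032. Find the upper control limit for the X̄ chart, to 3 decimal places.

X̄̄ = (87.43 + 86.63 + 86.71 + 88.39 + 88.10 + 86.01 + 88.47) / 7 = 87.3914
s̄ = (3.87 + 3.04 + 2.74 + 2.87 + 2.88 + 2.50 + 3.51) / 7 = 3.0586
UCL = X̄̄ + A₃·s̄ = 87.3914 + 1.032 × 3.0586 = 90.5479

90.548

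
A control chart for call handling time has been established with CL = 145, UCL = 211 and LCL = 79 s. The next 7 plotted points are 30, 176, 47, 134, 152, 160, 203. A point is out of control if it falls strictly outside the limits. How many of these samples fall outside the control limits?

2

Compare each point to [79, 211]: sample 1 = 30 < LCL; sample 3 = 47 < LCL.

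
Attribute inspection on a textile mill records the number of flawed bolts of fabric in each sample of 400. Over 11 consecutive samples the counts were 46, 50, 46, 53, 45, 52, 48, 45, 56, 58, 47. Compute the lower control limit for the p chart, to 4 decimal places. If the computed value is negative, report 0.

0.0746

p̄ = Σdᵢ / (k·n) = 546 / (11 × 400) = 0.12409
LCL = p̄ − 3·√(p̄(1−p̄)/n) = 0.12409 − 3 × 0.01648 = 0.07464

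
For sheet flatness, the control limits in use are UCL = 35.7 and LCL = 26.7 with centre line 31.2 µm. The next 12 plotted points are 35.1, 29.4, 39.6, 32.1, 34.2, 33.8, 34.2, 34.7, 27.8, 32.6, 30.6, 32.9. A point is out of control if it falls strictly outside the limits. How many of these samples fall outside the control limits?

Compare each point to [26.7, 35.7]: sample 3 = 39.6 > UCL.

1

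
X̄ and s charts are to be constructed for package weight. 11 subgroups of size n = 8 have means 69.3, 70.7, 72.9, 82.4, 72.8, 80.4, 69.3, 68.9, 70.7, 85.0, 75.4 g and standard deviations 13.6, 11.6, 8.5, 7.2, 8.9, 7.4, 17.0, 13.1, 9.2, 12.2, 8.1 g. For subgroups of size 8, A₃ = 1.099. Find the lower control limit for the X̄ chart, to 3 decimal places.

X̄̄ = (69.3 + 70.7 + 72.9 + 82.4 + 72.8 + 80.4 + 69.3 + 68.9 + 70.7 + 85.0 + 75.4) / 11 = 74.3455
s̄ = (13.6 + 11.6 + 8.5 + 7.2 + 8.9 + 7.4 + 17.0 + 13.1 + 9.2 + 12.2 + 8.1) / 11 = 10.6182
LCL = X̄̄ − A₃·s̄ = 74.3455 − 1.099 × 10.6182 = 62.6761

62.676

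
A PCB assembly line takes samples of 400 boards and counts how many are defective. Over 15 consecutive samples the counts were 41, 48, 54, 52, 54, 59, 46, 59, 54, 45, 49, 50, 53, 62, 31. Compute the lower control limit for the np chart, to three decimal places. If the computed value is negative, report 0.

p̄ = Σdᵢ / (k·n) = 757 / (15 × 400) = 0.12617
LCL = np̄ − 3·√(np̄(1−p̄)) = 50.4667 − 3 × 6.6407 = 30.5444

30.544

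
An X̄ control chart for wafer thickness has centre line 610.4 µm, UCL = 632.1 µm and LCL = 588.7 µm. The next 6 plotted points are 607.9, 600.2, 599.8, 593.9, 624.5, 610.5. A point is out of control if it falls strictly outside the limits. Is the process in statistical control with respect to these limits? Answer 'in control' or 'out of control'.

All 6 points lie within [588.7, 632.1].

in control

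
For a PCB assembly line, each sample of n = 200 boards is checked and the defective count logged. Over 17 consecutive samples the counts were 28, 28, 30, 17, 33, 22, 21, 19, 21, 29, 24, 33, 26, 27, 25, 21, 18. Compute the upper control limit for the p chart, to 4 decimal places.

p̄ = Σdᵢ / (k·n) = 422 / (17 × 200) = 0.12412
UCL = p̄ + 3·√(p̄(1−p̄)/n) = 0.12412 + 3 × √(0.12412×0.87588/200) = 0.12412 + 3 × 0.02331 = 0.19406

0.1941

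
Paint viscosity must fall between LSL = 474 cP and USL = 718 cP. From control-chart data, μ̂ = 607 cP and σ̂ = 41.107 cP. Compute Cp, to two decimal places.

Cp = (USL − LSL) / (6σ̂) = (718 − 474) / (6 × 41.107) = 244.0000 / 246.6420 = 0.9893

0.99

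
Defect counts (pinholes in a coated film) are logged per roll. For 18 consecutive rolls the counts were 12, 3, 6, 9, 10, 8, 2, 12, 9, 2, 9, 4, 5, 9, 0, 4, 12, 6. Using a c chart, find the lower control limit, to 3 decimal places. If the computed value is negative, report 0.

c̄ = (12 + 3 + 6 + 9 + 10 + 8 + 2 + 12 + 9 + 2 + 9 + 4 + 5 + 9 + 0 + 4 + 12 + 6) / 18 = 122 / 18 = 6.7778
LCL = c̄ − 3√c̄ = 6.7778 − 3 × 2.6034 = -1.0325 → 0 (cannot be negative)

0.000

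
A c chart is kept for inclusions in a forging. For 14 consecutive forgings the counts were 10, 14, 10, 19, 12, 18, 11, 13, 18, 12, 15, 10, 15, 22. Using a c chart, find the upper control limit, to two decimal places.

c̄ = (10 + 14 + 10 + 19 + 12 + 18 + 11 + 13 + 18 + 12 + 15 + 10 + 15 + 22) / 14 = 199 / 14 = 14.2143
UCL = c̄ + 3√c̄ = 14.2143 + 3 × √14.2143 = 14.2143 + 3 × 3.7702 = 25.5248

25.52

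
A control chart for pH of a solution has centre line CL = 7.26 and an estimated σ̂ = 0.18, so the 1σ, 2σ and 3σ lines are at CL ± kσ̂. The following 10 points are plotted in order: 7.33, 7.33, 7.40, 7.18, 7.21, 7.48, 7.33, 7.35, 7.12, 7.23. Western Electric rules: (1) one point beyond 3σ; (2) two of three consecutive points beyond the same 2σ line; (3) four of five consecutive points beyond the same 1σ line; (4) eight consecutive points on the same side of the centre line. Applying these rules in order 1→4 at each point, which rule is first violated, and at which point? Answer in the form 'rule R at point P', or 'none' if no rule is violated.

Zone of each point (C = within 1σ̂, B = 1σ̂–2σ̂, A = 2σ̂–3σ̂, * = beyond 3σ̂; sign = side of CL): 1:+C, 2:+C, 3:+C, 4:-C, 5:-C, 6:+B, 7:+C, 8:+C, 9:-C, 10:-C
No rule fires across all 10 points.

none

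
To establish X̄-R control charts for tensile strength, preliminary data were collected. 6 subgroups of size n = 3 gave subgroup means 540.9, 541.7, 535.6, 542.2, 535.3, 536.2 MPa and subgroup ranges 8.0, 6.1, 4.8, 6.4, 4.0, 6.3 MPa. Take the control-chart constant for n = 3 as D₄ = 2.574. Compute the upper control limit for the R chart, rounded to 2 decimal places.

15.27

R̄ = (8.0 + 6.1 + 4.8 + 6.4 + 4.0 + 6.3) / 6 = 35.6000 / 6 = 5.9333
UCL_R = D₄·R̄ = 2.574 × 5.9333 = 15.2724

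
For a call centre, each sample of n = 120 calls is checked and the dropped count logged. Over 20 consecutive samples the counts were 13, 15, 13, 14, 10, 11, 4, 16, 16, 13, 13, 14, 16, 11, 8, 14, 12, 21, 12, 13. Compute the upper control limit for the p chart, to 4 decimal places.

p̄ = Σdᵢ / (k·n) = 259 / (20 × 120) = 0.10792
UCL = p̄ + 3·√(p̄(1−p̄)/n) = 0.10792 + 3 × √(0.10792×0.89208/120) = 0.10792 + 3 × 0.02832 = 0.19289

0.1929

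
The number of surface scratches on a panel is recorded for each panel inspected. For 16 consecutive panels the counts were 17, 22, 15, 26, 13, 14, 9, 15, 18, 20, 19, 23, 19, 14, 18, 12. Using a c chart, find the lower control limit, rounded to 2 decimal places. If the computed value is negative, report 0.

c̄ = (17 + 22 + 15 + 26 + 13 + 14 + 9 + 15 + 18 + 20 + 19 + 23 + 19 + 14 + 18 + 12) / 16 = 274 / 16 = 17.1250
LCL = c̄ − 3√c̄ = 17.1250 − 3 × 4.1382 = 4.7103

4.71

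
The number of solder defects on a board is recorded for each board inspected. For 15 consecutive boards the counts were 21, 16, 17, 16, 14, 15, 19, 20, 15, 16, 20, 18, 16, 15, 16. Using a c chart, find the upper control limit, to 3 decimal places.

29.278

c̄ = (21 + 16 + 17 + 16 + 14 + 15 + 19 + 20 + 15 + 16 + 20 + 18 + 16 + 15 + 16) / 15 = 254 / 15 = 16.9333
UCL = c̄ + 3√c̄ = 16.9333 + 3 × √16.9333 = 16.9333 + 3 × 4.1150 = 29.2784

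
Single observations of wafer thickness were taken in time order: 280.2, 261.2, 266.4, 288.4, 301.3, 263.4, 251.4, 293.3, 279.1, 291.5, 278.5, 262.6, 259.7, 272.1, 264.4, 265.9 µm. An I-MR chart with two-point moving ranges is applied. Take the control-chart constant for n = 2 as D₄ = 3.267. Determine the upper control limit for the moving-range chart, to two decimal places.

Moving ranges: 19.0, 5.2, 22.0, 12.9, 37.9, 12.0, 41.9, 14.2, 12.4, 13.0, 15.9, 2.9, 12.4, 7.7, 1.5; M̄R̄ = 230.9000 / 15 = 15.3933
UCL_MR = D₄·M̄R̄ = 3.267 × 15.3933 = 50.2900

50.29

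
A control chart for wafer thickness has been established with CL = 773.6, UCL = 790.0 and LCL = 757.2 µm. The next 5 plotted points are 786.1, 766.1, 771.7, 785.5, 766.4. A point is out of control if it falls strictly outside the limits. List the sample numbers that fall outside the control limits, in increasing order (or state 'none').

All 5 points lie within [757.2, 790.0].

none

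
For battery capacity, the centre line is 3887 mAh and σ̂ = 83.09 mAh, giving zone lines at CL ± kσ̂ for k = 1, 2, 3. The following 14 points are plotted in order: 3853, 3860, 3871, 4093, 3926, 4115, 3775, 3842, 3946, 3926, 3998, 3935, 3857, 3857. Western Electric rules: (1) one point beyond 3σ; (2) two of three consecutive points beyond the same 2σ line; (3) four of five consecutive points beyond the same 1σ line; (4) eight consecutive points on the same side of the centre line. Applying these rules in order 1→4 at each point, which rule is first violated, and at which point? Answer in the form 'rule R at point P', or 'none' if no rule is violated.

rule 2 at point 6

Zone of each point (C = within 1σ̂, B = 1σ̂–2σ̂, A = 2σ̂–3σ̂, * = beyond 3σ̂; sign = side of CL): 1:-C, 2:-C, 3:-C, 4:+A, 5:+C, 6:+A, 7:-B, 8:-C, 9:+C, 10:+C, 11:+B, 12:+C, 13:-C, 14:-C
Rule 2 (two of three consecutive points beyond the same 2σ limit) is satisfied at point 6.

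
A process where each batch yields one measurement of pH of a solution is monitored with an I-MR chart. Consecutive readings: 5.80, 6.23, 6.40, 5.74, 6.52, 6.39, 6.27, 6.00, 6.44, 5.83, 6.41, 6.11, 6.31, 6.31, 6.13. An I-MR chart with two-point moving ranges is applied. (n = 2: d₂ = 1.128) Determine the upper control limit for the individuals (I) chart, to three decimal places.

X̄ = (5.80 + 6.23 + 6.40 + 5.74 + 6.52 + 6.39 + 6.27 + 6.00 + 6.44 + 5.83 + 6.41 + 6.11 + 6.31 + 6.31 + 6.13) / 15 = 6.1927
Moving ranges: 0.43, 0.17, 0.66, 0.78, 0.13, 0.12, 0.27, 0.44, 0.61, 0.58, 0.30, 0.20, 0.00, 0.18; M̄R̄ = 4.8700 / 14 = 0.3479
UCL = X̄ + 3·M̄R̄/d₂ = 6.1927 + 3 × 0.3479 / 1.128 = 7.1178

7.118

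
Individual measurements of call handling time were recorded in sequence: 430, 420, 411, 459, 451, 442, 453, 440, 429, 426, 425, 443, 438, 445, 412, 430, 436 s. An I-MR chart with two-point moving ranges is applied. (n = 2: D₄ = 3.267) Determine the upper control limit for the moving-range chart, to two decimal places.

42.88

Moving ranges: 10, 9, 48, 8, 9, 11, 13, 11, 3, 1, 18, 5, 7, 33, 18, 6; M̄R̄ = 210.0000 / 16 = 13.1250
UCL_MR = D₄·M̄R̄ = 3.267 × 13.1250 = 42.8794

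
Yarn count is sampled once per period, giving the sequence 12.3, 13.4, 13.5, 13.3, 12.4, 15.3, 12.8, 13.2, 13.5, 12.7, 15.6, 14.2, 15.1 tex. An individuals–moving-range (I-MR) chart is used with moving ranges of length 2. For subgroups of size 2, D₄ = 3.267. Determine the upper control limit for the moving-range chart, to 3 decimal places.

Moving ranges: 1.1, 0.1, 0.2, 0.9, 2.9, 2.5, 0.4, 0.3, 0.8, 2.9, 1.4, 0.9; M̄R̄ = 14.4000 / 12 = 1.2000
UCL_MR = D₄·M̄R̄ = 3.267 × 1.2000 = 3.9204

3.920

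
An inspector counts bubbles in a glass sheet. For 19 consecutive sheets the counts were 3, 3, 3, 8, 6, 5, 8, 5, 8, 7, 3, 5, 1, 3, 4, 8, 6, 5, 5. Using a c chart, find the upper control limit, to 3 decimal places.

c̄ = (3 + 3 + 3 + 8 + 6 + 5 + 8 + 5 + 8 + 7 + 3 + 5 + 1 + 3 + 4 + 8 + 6 + 5 + 5) / 19 = 96 / 19 = 5.0526
UCL = c̄ + 3√c̄ = 5.0526 + 3 × √5.0526 = 5.0526 + 3 × 2.2478 = 11.7960

11.796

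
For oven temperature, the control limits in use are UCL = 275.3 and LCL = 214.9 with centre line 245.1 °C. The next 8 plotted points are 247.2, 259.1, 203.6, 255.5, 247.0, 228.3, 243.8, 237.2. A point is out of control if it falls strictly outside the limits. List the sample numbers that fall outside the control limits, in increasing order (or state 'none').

3

Compare each point to [214.9, 275.3]: sample 3 = 203.6 < LCL.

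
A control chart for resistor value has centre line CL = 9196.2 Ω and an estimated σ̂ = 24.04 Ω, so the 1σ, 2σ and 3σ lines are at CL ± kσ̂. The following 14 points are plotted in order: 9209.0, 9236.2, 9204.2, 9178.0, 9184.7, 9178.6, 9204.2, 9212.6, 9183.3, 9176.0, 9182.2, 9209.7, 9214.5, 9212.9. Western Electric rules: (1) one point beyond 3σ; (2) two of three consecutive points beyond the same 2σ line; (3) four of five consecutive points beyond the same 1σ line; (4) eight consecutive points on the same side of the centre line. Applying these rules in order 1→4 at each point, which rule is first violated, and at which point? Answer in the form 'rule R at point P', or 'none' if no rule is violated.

none

Zone of each point (C = within 1σ̂, B = 1σ̂–2σ̂, A = 2σ̂–3σ̂, * = beyond 3σ̂; sign = side of CL): 1:+C, 2:+B, 3:+C, 4:-C, 5:-C, 6:-C, 7:+C, 8:+C, 9:-C, 10:-C, 11:-C, 12:+C, 13:+C, 14:+C
No rule fires across all 14 points.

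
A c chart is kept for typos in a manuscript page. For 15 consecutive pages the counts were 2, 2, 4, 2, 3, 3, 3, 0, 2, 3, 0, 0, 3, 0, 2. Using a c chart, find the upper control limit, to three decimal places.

6.105

c̄ = (2 + 2 + 4 + 2 + 3 + 3 + 3 + 0 + 2 + 3 + 0 + 0 + 3 + 0 + 2) / 15 = 29 / 15 = 1.9333
UCL = c̄ + 3√c̄ = 1.9333 + 3 × √1.9333 = 1.9333 + 3 × 1.3904 = 6.1047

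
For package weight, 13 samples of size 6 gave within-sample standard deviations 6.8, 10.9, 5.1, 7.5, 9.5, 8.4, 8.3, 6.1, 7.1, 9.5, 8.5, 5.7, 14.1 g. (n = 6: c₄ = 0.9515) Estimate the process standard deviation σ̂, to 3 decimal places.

8.691

s̄ = (6.8 + 10.9 + 5.1 + 7.5 + 9.5 + 8.4 + 8.3 + 6.1 + 7.1 + 9.5 + 8.5 + 5.7 + 14.1) / 13 = 8.2692
σ̂ = s̄ / c₄ = 8.2692 / 0.9515 = 8.6907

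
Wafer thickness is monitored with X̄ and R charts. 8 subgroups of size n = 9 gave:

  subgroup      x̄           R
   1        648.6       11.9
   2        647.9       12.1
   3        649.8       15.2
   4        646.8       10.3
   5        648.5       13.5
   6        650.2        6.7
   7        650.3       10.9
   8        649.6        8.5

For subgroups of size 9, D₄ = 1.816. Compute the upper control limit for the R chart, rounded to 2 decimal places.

20.23

R̄ = (11.9 + 12.1 + 15.2 + 10.3 + 13.5 + 6.7 + 10.9 + 8.5) / 8 = 89.1000 / 8 = 11.1375
UCL_R = D₄·R̄ = 1.816 × 11.1375 = 20.2257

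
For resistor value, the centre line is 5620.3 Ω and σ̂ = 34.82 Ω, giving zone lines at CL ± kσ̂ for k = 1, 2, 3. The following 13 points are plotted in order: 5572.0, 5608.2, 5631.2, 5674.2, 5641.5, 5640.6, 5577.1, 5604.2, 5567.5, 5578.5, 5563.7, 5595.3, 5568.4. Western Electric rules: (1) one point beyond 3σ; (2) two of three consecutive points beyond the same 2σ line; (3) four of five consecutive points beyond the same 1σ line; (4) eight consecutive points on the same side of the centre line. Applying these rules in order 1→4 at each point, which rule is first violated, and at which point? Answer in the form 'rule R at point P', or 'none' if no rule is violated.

Zone of each point (C = within 1σ̂, B = 1σ̂–2σ̂, A = 2σ̂–3σ̂, * = beyond 3σ̂; sign = side of CL): 1:-B, 2:-C, 3:+C, 4:+B, 5:+C, 6:+C, 7:-B, 8:-C, 9:-B, 10:-B, 11:-B, 12:-C, 13:-B
Rule 3 (four of five consecutive points beyond the same 1σ limit) is satisfied at point 11.

rule 3 at point 11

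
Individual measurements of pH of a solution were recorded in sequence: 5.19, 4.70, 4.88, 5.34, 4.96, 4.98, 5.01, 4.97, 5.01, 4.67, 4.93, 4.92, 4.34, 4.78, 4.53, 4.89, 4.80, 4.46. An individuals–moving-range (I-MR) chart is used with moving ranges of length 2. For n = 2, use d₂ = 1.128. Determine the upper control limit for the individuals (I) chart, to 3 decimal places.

X̄ = (5.19 + 4.70 + 4.88 + 5.34 + 4.96 + 4.98 + 5.01 + 4.97 + 5.01 + 4.67 + 4.93 + 4.92 + 4.34 + 4.78 + 4.53 + 4.89 + 4.80 + 4.46) / 18 = 4.8533
Moving ranges: 0.49, 0.18, 0.46, 0.38, 0.02, 0.03, 0.04, 0.04, 0.34, 0.26, 0.01, 0.58, 0.44, 0.25, 0.36, 0.09, 0.34; M̄R̄ = 4.3100 / 17 = 0.2535
UCL = X̄ + 3·M̄R̄/d₂ = 4.8533 + 3 × 0.2535 / 1.128 = 5.5276

5.528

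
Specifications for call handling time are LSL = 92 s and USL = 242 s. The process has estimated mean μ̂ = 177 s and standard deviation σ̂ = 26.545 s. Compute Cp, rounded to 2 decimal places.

0.94

Cp = (USL − LSL) / (6σ̂) = (242 − 92) / (6 × 26.545) = 150.0000 / 159.2700 = 0.9418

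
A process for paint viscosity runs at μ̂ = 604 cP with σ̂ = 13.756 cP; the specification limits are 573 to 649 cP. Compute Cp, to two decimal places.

Cp = (USL − LSL) / (6σ̂) = (649 − 573) / (6 × 13.756) = 76.0000 / 82.5360 = 0.9208

0.92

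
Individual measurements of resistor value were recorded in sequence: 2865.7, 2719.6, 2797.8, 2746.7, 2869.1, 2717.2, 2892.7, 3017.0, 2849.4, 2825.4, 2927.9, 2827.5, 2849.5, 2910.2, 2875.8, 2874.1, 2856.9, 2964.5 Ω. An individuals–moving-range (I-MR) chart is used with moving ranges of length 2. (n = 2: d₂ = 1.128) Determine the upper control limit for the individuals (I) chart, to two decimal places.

3087.56

X̄ = (2865.7 + 2719.6 + 2797.8 + 2746.7 + 2869.1 + 2717.2 + 2892.7 + 3017.0 + 2849.4 + 2825.4 + 2927.9 + 2827.5 + 2849.5 + 2910.2 + 2875.8 + 2874.1 + 2856.9 + 2964.5) / 18 = 2854.8333
Moving ranges: 146.1, 78.2, 51.1, 122.4, 151.9, 175.5, 124.3, 167.6, 24.0, 102.5, 100.4, 22.0, 60.7, 34.4, 1.7, 17.2, 107.6; M̄R̄ = 1487.6000 / 17 = 87.5059
UCL = X̄ + 3·M̄R̄/d₂ = 2854.8333 + 3 × 87.5059 / 1.128 = 3087.5617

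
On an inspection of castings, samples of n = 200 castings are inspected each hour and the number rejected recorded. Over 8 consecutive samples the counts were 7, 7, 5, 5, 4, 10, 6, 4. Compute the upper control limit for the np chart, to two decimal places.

p̄ = Σdᵢ / (k·n) = 48 / (8 × 200) = 0.03000
UCL = np̄ + 3·√(np̄(1−p̄)) = 6.0000 + 3 × √(6.0000×0.97000) = 6.0000 + 3 × 2.4125 = 13.2374

13.24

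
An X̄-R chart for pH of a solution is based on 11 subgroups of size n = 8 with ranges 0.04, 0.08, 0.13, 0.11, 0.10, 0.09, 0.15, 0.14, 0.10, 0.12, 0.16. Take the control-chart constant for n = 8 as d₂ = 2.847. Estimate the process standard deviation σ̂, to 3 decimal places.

R̄ = (0.04 + 0.08 + 0.13 + 0.11 + 0.10 + 0.09 + 0.15 + 0.14 + 0.10 + 0.12 + 0.16) / 11 = 0.1109
σ̂ = R̄ / d₂ = 0.1109 / 2.847 = 0.0390

0.039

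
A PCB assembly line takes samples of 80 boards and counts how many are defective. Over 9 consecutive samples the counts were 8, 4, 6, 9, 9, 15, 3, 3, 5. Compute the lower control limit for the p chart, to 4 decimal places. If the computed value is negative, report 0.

0.0000

p̄ = Σdᵢ / (k·n) = 62 / (9 × 80) = 0.08611
LCL = p̄ − 3·√(p̄(1−p̄)/n) = 0.08611 − 3 × 0.03136 = -0.00798 → 0 (negative, so LCL = 0)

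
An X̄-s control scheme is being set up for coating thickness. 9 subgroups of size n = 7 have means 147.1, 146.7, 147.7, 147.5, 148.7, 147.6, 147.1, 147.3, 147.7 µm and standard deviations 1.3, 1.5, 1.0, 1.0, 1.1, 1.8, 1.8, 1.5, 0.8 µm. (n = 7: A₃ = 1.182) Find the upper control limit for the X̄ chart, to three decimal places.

X̄̄ = (147.1 + 146.7 + 147.7 + 147.5 + 148.7 + 147.6 + 147.1 + 147.3 + 147.7) / 9 = 147.4889
s̄ = (1.3 + 1.5 + 1.0 + 1.0 + 1.1 + 1.8 + 1.8 + 1.5 + 0.8) / 9 = 1.3111
UCL = X̄̄ + A₃·s̄ = 147.4889 + 1.182 × 1.3111 = 149.0386

149.039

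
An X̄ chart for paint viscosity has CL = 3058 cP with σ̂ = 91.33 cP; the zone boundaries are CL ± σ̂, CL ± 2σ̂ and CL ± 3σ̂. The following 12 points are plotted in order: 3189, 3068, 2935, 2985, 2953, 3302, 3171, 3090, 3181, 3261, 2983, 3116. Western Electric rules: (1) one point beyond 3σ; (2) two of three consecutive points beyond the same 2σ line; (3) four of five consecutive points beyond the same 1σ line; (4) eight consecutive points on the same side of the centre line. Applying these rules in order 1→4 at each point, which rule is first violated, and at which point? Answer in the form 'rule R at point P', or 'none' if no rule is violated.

rule 3 at point 10

Zone of each point (C = within 1σ̂, B = 1σ̂–2σ̂, A = 2σ̂–3σ̂, * = beyond 3σ̂; sign = side of CL): 1:+B, 2:+C, 3:-B, 4:-C, 5:-B, 6:+A, 7:+B, 8:+C, 9:+B, 10:+A, 11:-C, 12:+C
Rule 3 (four of five consecutive points beyond the same 1σ limit) is satisfied at point 10.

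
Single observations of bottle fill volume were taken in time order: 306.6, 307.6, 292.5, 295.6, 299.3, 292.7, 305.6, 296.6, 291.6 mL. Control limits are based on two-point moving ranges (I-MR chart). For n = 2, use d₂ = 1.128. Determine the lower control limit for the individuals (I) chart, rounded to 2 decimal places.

X̄ = (306.6 + 307.6 + 292.5 + 295.6 + 299.3 + 292.7 + 305.6 + 296.6 + 291.6) / 9 = 298.6778
Moving ranges: 1.0, 15.1, 3.1, 3.7, 6.6, 12.9, 9.0, 5.0; M̄R̄ = 56.4000 / 8 = 7.0500
LCL = X̄ − 3·M̄R̄/d₂ = 298.6778 − 3 × 7.0500 / 1.128 = 279.9278

279.93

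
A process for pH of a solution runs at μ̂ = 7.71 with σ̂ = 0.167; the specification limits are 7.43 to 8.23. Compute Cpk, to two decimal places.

0.56

Cpu = (USL − μ̂) / (3σ̂) = (8.23 − 7.71) / (3 × 0.167) = 1.0379; Cpl = (μ̂ − LSL) / (3σ̂) = (7.71 − 7.43) / (3 × 0.167) = 0.5589; Cpk = min(Cpu, Cpl) = 0.5589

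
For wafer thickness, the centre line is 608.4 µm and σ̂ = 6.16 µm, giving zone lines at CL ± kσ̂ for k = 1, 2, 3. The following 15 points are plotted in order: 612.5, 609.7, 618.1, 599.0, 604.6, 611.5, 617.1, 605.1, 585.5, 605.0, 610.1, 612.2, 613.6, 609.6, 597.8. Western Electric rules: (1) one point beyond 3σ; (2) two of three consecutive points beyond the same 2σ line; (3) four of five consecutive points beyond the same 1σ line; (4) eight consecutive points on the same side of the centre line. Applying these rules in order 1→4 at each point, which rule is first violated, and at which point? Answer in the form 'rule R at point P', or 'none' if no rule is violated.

rule 1 at point 9

Zone of each point (C = within 1σ̂, B = 1σ̂–2σ̂, A = 2σ̂–3σ̂, * = beyond 3σ̂; sign = side of CL): 1:+C, 2:+C, 3:+B, 4:-B, 5:-C, 6:+C, 7:+B, 8:-C, 9:-*, 10:-C, 11:+C, 12:+C, 13:+C, 14:+C, 15:-B
Rule 1 (one point beyond the 3σ limits) is satisfied at point 9.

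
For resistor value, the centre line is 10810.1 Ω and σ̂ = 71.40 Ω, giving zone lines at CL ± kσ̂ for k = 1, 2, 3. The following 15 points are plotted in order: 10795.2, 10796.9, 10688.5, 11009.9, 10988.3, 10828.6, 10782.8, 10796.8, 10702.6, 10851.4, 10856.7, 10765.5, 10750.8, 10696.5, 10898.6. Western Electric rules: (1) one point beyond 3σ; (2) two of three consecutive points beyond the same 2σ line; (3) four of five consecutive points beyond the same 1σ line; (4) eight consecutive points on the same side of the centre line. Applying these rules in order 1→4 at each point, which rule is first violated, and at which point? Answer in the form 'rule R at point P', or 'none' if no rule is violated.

Zone of each point (C = within 1σ̂, B = 1σ̂–2σ̂, A = 2σ̂–3σ̂, * = beyond 3σ̂; sign = side of CL): 1:-C, 2:-C, 3:-B, 4:+A, 5:+A, 6:+C, 7:-C, 8:-C, 9:-B, 10:+C, 11:+C, 12:-C, 13:-C, 14:-B, 15:+B
Rule 2 (two of three consecutive points beyond the same 2σ limit) is satisfied at point 5.

rule 2 at point 5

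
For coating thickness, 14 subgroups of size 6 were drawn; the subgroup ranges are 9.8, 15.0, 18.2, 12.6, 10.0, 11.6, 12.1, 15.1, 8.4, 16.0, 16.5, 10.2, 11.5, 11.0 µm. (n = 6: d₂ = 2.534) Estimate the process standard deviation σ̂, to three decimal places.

R̄ = (9.8 + 15.0 + 18.2 + 12.6 + 10.0 + 11.6 + 12.1 + 15.1 + 8.4 + 16.0 + 16.5 + 10.2 + 11.5 + 11.0) / 14 = 12.7143
σ̂ = R̄ / d₂ = 12.7143 / 2.534 = 5.0175

5.017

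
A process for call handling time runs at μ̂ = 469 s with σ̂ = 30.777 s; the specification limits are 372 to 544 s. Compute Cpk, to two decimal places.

0.81

Cpu = (USL − μ̂) / (3σ̂) = (544 − 469) / (3 × 30.777) = 0.8123; Cpl = (μ̂ − LSL) / (3σ̂) = (469 − 372) / (3 × 30.777) = 1.0506; Cpk = min(Cpu, Cpl) = 0.8123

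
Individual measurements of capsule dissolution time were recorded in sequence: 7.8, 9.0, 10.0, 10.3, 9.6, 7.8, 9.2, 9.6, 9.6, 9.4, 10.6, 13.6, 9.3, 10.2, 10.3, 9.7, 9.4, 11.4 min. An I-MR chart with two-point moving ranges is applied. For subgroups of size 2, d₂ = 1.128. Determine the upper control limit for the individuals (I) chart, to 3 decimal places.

X̄ = (7.8 + 9.0 + 10.0 + 10.3 + 9.6 + 7.8 + 9.2 + 9.6 + 9.6 + 9.4 + 10.6 + 13.6 + 9.3 + 10.2 + 10.3 + 9.7 + 9.4 + 11.4) / 18 = 9.8222
Moving ranges: 1.2, 1.0, 0.3, 0.7, 1.8, 1.4, 0.4, 0.0, 0.2, 1.2, 3.0, 4.3, 0.9, 0.1, 0.6, 0.3, 2.0; M̄R̄ = 19.4000 / 17 = 1.1412
UCL = X̄ + 3·M̄R̄/d₂ = 9.8222 + 3 × 1.1412 / 1.128 = 12.8573

12.857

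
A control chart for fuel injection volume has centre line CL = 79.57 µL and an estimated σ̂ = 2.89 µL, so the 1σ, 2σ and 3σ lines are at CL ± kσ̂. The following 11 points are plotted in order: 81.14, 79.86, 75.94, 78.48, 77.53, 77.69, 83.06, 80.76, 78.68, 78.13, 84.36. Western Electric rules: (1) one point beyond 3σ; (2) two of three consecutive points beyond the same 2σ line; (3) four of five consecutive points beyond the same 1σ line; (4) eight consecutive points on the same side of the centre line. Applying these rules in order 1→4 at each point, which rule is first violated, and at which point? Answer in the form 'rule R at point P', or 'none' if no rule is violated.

Zone of each point (C = within 1σ̂, B = 1σ̂–2σ̂, A = 2σ̂–3σ̂, * = beyond 3σ̂; sign = side of CL): 1:+C, 2:+C, 3:-B, 4:-C, 5:-C, 6:-C, 7:+B, 8:+C, 9:-C, 10:-C, 11:+B
No rule fires across all 11 points.

none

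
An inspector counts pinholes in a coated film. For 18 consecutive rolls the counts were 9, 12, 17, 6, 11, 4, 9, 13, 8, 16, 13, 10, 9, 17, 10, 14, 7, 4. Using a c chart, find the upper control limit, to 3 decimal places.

c̄ = (9 + 12 + 17 + 6 + 11 + 4 + 9 + 13 + 8 + 16 + 13 + 10 + 9 + 17 + 10 + 14 + 7 + 4) / 18 = 189 / 18 = 10.5000
UCL = c̄ + 3√c̄ = 10.5000 + 3 × √10.5000 = 10.5000 + 3 × 3.2404 = 20.2211

20.221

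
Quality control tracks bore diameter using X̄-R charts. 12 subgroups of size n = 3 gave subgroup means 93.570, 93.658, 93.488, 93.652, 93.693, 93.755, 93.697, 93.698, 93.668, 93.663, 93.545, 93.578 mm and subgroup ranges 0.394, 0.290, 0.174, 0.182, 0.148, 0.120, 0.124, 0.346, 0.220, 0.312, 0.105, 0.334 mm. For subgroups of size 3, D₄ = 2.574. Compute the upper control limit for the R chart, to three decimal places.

0.590

R̄ = (0.394 + 0.290 + 0.174 + 0.182 + 0.148 + 0.120 + 0.124 + 0.346 + 0.220 + 0.312 + 0.105 + 0.334) / 12 = 2.7490 / 12 = 0.2291
UCL_R = D₄·R̄ = 2.574 × 0.2291 = 0.5897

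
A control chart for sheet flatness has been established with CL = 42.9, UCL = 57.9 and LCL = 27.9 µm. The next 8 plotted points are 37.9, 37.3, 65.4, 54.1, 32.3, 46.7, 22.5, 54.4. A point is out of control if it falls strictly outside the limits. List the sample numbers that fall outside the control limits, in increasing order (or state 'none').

Compare each point to [27.9, 57.9]: sample 3 = 65.4 > UCL; sample 7 = 22.5 < LCL.

3, 7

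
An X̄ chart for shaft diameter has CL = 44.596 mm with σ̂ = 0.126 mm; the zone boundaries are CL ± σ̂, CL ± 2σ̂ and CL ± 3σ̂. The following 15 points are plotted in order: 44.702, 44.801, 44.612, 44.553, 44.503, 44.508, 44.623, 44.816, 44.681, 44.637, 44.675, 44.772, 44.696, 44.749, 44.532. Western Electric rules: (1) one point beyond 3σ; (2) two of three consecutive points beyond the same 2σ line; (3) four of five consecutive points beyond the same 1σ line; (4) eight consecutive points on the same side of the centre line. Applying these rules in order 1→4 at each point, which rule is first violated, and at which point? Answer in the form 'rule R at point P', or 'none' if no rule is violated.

rule 4 at point 14

Zone of each point (C = within 1σ̂, B = 1σ̂–2σ̂, A = 2σ̂–3σ̂, * = beyond 3σ̂; sign = side of CL): 1:+C, 2:+B, 3:+C, 4:-C, 5:-C, 6:-C, 7:+C, 8:+B, 9:+C, 10:+C, 11:+C, 12:+B, 13:+C, 14:+B, 15:-C
Rule 4 (eight consecutive points on the same side of the centre line) is satisfied at point 14.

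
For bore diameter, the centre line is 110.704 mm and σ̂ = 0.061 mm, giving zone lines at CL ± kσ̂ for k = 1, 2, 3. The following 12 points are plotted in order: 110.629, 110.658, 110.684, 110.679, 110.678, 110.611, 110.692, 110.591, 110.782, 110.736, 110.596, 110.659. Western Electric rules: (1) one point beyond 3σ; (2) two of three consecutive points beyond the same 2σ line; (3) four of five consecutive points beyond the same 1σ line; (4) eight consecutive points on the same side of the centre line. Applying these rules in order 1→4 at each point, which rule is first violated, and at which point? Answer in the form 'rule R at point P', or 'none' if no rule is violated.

Zone of each point (C = within 1σ̂, B = 1σ̂–2σ̂, A = 2σ̂–3σ̂, * = beyond 3σ̂; sign = side of CL): 1:-B, 2:-C, 3:-C, 4:-C, 5:-C, 6:-B, 7:-C, 8:-B, 9:+B, 10:+C, 11:-B, 12:-C
Rule 4 (eight consecutive points on the same side of the centre line) is satisfied at point 8.

rule 4 at point 8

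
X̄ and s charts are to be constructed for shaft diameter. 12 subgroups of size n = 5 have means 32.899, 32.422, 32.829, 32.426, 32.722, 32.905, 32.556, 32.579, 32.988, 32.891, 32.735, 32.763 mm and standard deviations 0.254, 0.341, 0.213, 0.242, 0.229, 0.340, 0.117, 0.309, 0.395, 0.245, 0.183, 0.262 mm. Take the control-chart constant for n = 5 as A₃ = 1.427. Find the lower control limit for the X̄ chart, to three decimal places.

X̄̄ = (32.899 + 32.422 + 32.829 + 32.426 + 32.722 + 32.905 + 32.556 + 32.579 + 32.988 + 32.891 + 32.735 + 32.763) / 12 = 32.7263
s̄ = (0.254 + 0.341 + 0.213 + 0.242 + 0.229 + 0.340 + 0.117 + 0.309 + 0.395 + 0.245 + 0.183 + 0.262) / 12 = 0.2608
LCL = X̄̄ − A₃·s̄ = 32.7263 − 1.427 × 0.2608 = 32.3540

32.354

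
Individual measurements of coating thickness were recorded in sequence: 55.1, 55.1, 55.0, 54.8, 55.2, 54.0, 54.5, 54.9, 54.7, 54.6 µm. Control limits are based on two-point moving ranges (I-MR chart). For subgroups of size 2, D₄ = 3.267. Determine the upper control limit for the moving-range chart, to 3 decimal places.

Moving ranges: 0.0, 0.1, 0.2, 0.4, 1.2, 0.5, 0.4, 0.2, 0.1; M̄R̄ = 3.1000 / 9 = 0.3444
UCL_MR = D₄·M̄R̄ = 3.267 × 0.3444 = 1.1253

1.125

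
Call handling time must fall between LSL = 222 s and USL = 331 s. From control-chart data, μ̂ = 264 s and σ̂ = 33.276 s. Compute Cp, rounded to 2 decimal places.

0.55

Cp = (USL − LSL) / (6σ̂) = (331 − 222) / (6 × 33.276) = 109.0000 / 199.6560 = 0.5459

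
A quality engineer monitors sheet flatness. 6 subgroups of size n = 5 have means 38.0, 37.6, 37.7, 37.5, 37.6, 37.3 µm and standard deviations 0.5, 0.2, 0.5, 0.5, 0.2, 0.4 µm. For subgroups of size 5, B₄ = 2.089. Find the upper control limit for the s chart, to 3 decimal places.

s̄ = (0.5 + 0.2 + 0.5 + 0.5 + 0.2 + 0.4) / 6 = 0.3833
UCL_s = B₄·s̄ = 2.089 × 0.3833 = 0.8008

0.801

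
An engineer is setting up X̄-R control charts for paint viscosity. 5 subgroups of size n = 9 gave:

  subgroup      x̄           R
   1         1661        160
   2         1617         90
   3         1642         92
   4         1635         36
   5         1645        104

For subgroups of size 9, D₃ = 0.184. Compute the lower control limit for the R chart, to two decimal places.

17.74

R̄ = (160 + 90 + 92 + 36 + 104) / 5 = 482.0000 / 5 = 96.4000
LCL_R = D₃·R̄ = 0.184 × 96.4000 = 17.7376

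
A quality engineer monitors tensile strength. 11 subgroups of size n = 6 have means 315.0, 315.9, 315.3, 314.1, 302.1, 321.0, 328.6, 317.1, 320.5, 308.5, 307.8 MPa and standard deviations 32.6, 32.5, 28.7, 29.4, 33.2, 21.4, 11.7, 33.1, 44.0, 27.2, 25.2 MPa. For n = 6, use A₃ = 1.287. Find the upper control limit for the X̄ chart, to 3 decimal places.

352.405

X̄̄ = (315.0 + 315.9 + 315.3 + 314.1 + 302.1 + 321.0 + 328.6 + 317.1 + 320.5 + 308.5 + 307.8) / 11 = 315.0818
s̄ = (32.6 + 32.5 + 28.7 + 29.4 + 33.2 + 21.4 + 11.7 + 33.1 + 44.0 + 27.2 + 25.2) / 11 = 29.0000
UCL = X̄̄ + A₃·s̄ = 315.0818 + 1.287 × 29.0000 = 352.4048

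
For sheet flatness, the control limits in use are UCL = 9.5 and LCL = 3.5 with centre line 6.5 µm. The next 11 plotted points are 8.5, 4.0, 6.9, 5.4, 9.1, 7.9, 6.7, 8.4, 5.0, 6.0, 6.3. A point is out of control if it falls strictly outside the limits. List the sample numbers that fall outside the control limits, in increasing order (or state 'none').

All 11 points lie within [3.5, 9.5].

none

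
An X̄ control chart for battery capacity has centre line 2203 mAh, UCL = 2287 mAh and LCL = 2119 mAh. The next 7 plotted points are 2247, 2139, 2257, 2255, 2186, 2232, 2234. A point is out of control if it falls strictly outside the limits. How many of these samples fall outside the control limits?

All 7 points lie within [2119, 2287].

0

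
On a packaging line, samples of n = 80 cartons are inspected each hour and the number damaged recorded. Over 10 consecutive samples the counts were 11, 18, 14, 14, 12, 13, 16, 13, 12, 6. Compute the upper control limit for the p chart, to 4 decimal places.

p̄ = Σdᵢ / (k·n) = 129 / (10 × 80) = 0.16125
UCL = p̄ + 3·√(p̄(1−p̄)/n) = 0.16125 + 3 × √(0.16125×0.83875/80) = 0.16125 + 3 × 0.04112 = 0.28460

0.2846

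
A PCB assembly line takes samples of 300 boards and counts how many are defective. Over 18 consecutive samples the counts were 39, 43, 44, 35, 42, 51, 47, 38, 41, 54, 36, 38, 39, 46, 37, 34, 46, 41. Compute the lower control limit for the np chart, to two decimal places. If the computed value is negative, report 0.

23.74

p̄ = Σdᵢ / (k·n) = 751 / (18 × 300) = 0.13907
LCL = np̄ − 3·√(np̄(1−p̄)) = 41.7222 − 3 × 5.9933 = 23.7423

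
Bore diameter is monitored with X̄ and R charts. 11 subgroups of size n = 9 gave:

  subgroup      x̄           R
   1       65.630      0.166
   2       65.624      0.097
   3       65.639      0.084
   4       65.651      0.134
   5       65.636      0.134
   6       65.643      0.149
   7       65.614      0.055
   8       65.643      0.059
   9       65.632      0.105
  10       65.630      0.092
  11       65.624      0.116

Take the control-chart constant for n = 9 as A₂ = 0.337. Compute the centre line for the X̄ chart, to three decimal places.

X̄̄ = (65.630 + 65.624 + 65.639 + 65.651 + 65.636 + 65.643 + 65.614 + 65.643 + 65.632 + 65.630 + 65.624) / 11 = 721.9660 / 11 = 65.6333
CL = X̄̄ = 65.6333

65.633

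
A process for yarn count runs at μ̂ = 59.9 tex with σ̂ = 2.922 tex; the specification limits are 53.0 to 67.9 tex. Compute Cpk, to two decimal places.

Cpu = (USL − μ̂) / (3σ̂) = (67.9 − 59.9) / (3 × 2.922) = 0.9126; Cpl = (μ̂ − LSL) / (3σ̂) = (59.9 − 53.0) / (3 × 2.922) = 0.7871; Cpk = min(Cpu, Cpl) = 0.7871

0.79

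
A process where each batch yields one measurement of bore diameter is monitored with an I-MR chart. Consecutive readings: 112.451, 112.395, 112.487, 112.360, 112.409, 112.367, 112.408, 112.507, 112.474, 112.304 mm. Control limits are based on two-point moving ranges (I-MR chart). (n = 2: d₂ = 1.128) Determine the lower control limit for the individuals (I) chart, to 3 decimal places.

112.207

X̄ = (112.451 + 112.395 + 112.487 + 112.360 + 112.409 + 112.367 + 112.408 + 112.507 + 112.474 + 112.304) / 10 = 112.4162
Moving ranges: 0.056, 0.092, 0.127, 0.049, 0.042, 0.041, 0.099, 0.033, 0.170; M̄R̄ = 0.7090 / 9 = 0.0788
LCL = X̄ − 3·M̄R̄/d₂ = 112.4162 − 3 × 0.0788 / 1.128 = 112.2067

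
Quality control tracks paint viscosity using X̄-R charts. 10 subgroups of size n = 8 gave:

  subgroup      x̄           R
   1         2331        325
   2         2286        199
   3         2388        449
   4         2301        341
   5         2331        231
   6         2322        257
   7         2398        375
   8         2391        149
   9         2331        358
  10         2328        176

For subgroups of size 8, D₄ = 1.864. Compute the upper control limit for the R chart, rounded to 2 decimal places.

R̄ = (325 + 199 + 449 + 341 + 231 + 257 + 375 + 149 + 358 + 176) / 10 = 2860.0000 / 10 = 286.0000
UCL_R = D₄·R̄ = 1.864 × 286.0000 = 533.1040

533.10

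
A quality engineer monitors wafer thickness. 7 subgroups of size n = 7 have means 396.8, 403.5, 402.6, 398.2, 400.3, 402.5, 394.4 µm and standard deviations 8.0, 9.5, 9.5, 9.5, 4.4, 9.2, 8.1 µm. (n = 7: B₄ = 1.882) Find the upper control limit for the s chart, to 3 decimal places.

15.647

s̄ = (8.0 + 9.5 + 9.5 + 9.5 + 4.4 + 9.2 + 8.1) / 7 = 8.3143
UCL_s = B₄·s̄ = 1.882 × 8.3143 = 15.6475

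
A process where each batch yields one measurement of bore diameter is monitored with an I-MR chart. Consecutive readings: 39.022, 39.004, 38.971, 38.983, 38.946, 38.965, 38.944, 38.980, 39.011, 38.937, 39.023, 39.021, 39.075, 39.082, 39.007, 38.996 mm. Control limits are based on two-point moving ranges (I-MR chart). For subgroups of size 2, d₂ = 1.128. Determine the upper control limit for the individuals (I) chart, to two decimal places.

X̄ = (39.022 + 39.004 + 38.971 + 38.983 + 38.946 + 38.965 + 38.944 + 38.980 + 39.011 + 38.937 + 39.023 + 39.021 + 39.075 + 39.082 + 39.007 + 38.996) / 16 = 38.9979
Moving ranges: 0.018, 0.033, 0.012, 0.037, 0.019, 0.021, 0.036, 0.031, 0.074, 0.086, 0.002, 0.054, 0.007, 0.075, 0.011; M̄R̄ = 0.5160 / 15 = 0.0344
UCL = X̄ + 3·M̄R̄/d₂ = 38.9979 + 3 × 0.0344 / 1.128 = 39.0894

39.09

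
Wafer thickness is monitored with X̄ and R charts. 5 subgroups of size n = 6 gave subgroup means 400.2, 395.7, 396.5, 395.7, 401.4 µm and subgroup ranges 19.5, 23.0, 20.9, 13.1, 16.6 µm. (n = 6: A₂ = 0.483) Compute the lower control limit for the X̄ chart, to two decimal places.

388.91

X̄̄ = (400.2 + 395.7 + 396.5 + 395.7 + 401.4) / 5 = 1989.5000 / 5 = 397.9000
R̄ = (19.5 + 23.0 + 20.9 + 13.1 + 16.6) / 5 = 93.1000 / 5 = 18.6200
LCL = X̄̄ − A₂·R̄ = 397.9000 − 0.483 × 18.6200 = 388.9065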